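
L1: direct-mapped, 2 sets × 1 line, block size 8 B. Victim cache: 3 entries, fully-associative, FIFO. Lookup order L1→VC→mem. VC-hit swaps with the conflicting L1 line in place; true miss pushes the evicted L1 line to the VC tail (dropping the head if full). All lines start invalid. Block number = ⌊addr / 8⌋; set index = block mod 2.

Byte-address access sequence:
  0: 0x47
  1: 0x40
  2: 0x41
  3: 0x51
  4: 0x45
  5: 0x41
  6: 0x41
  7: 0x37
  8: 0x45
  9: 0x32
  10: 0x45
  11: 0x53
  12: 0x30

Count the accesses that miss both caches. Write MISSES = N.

MISSES = 3

#0 0x47→b8/s0 MISS; vc=[]
#1 0x40→b8/s0 L1-HIT; vc=[]
#2 0x41→b8/s0 L1-HIT; vc=[]
#3 0x51→b10/s0 MISS; vc=[8]
#4 0x45→b8/s0 VC-HIT; vc=[10]
#5 0x41→b8/s0 L1-HIT; vc=[10]
#6 0x41→b8/s0 L1-HIT; vc=[10]
#7 0x37→b6/s0 MISS; vc=[10,8]
#8 0x45→b8/s0 VC-HIT; vc=[10,6]
#9 0x32→b6/s0 VC-HIT; vc=[10,8]
#10 0x45→b8/s0 VC-HIT; vc=[10,6]
#11 0x53→b10/s0 VC-HIT; vc=[8,6]
#12 0x30→b6/s0 VC-HIT; vc=[8,10]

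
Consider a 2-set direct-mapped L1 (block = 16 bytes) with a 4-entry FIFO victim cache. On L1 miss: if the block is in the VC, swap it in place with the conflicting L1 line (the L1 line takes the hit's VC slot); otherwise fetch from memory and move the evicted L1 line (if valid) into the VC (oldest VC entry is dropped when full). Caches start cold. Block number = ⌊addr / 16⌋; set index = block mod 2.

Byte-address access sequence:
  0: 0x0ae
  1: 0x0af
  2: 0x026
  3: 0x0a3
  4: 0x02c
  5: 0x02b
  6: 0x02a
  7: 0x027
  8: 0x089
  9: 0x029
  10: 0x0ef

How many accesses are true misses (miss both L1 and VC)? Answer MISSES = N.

MISSES = 4

#0 0xae→b10/s0 MISS; vc=[]
#1 0xaf→b10/s0 L1-HIT; vc=[]
#2 0x26→b2/s0 MISS; vc=[10]
#3 0xa3→b10/s0 VC-HIT; vc=[2]
#4 0x2c→b2/s0 VC-HIT; vc=[10]
#5 0x2b→b2/s0 L1-HIT; vc=[10]
#6 0x2a→b2/s0 L1-HIT; vc=[10]
#7 0x27→b2/s0 L1-HIT; vc=[10]
#8 0x89→b8/s0 MISS; vc=[10,2]
#9 0x29→b2/s0 VC-HIT; vc=[10,8]
#10 0xef→b14/s0 MISS; vc=[10,8,2]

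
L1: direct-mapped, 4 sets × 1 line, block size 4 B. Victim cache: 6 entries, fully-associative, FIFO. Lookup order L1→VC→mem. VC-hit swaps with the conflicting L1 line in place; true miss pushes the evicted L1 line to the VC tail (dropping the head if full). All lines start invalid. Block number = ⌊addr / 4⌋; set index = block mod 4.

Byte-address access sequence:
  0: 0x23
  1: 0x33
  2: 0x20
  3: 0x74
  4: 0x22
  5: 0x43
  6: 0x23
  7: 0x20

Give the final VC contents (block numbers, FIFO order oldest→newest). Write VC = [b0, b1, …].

#0 0x23→b8/s0 MISS; vc=[]
#1 0x33→b12/s0 MISS; vc=[8]
#2 0x20→b8/s0 VC-HIT; vc=[12]
#3 0x74→b29/s1 MISS; vc=[12]
#4 0x22→b8/s0 L1-HIT; vc=[12]
#5 0x43→b16/s0 MISS; vc=[12,8]
#6 0x23→b8/s0 VC-HIT; vc=[12,16]
#7 0x20→b8/s0 L1-HIT; vc=[12,16]

VC = [12, 16]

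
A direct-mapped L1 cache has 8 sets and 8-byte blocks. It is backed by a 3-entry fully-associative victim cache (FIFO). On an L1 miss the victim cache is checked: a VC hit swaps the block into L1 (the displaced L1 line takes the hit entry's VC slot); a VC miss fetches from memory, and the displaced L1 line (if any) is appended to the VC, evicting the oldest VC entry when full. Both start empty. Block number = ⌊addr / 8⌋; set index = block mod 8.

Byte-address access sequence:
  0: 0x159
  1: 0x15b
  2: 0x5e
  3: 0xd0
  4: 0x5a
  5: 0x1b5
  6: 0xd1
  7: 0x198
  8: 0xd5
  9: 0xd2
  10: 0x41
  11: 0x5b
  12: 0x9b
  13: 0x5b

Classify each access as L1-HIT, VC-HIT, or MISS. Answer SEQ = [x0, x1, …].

SEQ = [MISS, L1-HIT, MISS, MISS, L1-HIT, MISS, L1-HIT, MISS, L1-HIT, L1-HIT, MISS, VC-HIT, MISS, VC-HIT]

#0 0x159→b43/s3 MISS; vc=[]
#1 0x15b→b43/s3 L1-HIT; vc=[]
#2 0x5e→b11/s3 MISS; vc=[43]
#3 0xd0→b26/s2 MISS; vc=[43]
#4 0x5a→b11/s3 L1-HIT; vc=[43]
#5 0x1b5→b54/s6 MISS; vc=[43]
#6 0xd1→b26/s2 L1-HIT; vc=[43]
#7 0x198→b51/s3 MISS; vc=[43,11]
#8 0xd5→b26/s2 L1-HIT; vc=[43,11]
#9 0xd2→b26/s2 L1-HIT; vc=[43,11]
#10 0x41→b8/s0 MISS; vc=[43,11]
#11 0x5b→b11/s3 VC-HIT; vc=[43,51]
#12 0x9b→b19/s3 MISS; vc=[43,51,11]
#13 0x5b→b11/s3 VC-HIT; vc=[43,51,19]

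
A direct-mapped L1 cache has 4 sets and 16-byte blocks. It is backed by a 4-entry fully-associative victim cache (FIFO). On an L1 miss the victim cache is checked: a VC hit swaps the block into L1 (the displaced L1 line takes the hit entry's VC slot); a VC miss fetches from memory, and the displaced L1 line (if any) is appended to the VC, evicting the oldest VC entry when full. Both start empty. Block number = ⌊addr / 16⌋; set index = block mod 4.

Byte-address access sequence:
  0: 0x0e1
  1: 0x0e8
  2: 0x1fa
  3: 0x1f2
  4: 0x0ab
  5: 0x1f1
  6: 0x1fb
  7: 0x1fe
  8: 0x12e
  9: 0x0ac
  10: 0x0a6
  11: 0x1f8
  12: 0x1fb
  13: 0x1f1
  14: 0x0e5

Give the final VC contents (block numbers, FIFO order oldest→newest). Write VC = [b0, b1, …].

VC = [10, 18]

0: 0xe1 (blk 14, set 2) → MISS  vc=[]
1: 0xe8 (blk 14, set 2) → L1-HIT  vc=[]
2: 0x1fa (blk 31, set 3) → MISS  vc=[]
3: 0x1f2 (blk 31, set 3) → L1-HIT  vc=[]
4: 0xab (blk 10, set 2) → MISS  vc=[14]
5: 0x1f1 (blk 31, set 3) → L1-HIT  vc=[14]
6: 0x1fb (blk 31, set 3) → L1-HIT  vc=[14]
7: 0x1fe (blk 31, set 3) → L1-HIT  vc=[14]
8: 0x12e (blk 18, set 2) → MISS  vc=[14, 10]
9: 0xac (blk 10, set 2) → VC-HIT  vc=[14, 18]
10: 0xa6 (blk 10, set 2) → L1-HIT  vc=[14, 18]
11: 0x1f8 (blk 31, set 3) → L1-HIT  vc=[14, 18]
12: 0x1fb (blk 31, set 3) → L1-HIT  vc=[14, 18]
13: 0x1f1 (blk 31, set 3) → L1-HIT  vc=[14, 18]
14: 0xe5 (blk 14, set 2) → VC-HIT  vc=[10, 18]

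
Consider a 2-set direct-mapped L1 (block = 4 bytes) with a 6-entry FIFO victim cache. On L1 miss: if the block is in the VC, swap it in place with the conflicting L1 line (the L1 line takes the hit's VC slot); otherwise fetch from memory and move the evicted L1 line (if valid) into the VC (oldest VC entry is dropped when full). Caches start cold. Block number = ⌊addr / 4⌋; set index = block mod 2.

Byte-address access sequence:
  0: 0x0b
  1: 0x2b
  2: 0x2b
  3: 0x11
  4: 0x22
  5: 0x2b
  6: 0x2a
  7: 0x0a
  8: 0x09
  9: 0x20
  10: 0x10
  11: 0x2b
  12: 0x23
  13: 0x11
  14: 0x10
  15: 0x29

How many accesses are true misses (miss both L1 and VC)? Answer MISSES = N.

MISSES = 4

#0 0xb→b2/s0 MISS; vc=[]
#1 0x2b→b10/s0 MISS; vc=[2]
#2 0x2b→b10/s0 L1-HIT; vc=[2]
#3 0x11→b4/s0 MISS; vc=[2,10]
#4 0x22→b8/s0 MISS; vc=[2,10,4]
#5 0x2b→b10/s0 VC-HIT; vc=[2,8,4]
#6 0x2a→b10/s0 L1-HIT; vc=[2,8,4]
#7 0xa→b2/s0 VC-HIT; vc=[10,8,4]
#8 0x9→b2/s0 L1-HIT; vc=[10,8,4]
#9 0x20→b8/s0 VC-HIT; vc=[10,2,4]
#10 0x10→b4/s0 VC-HIT; vc=[10,2,8]
#11 0x2b→b10/s0 VC-HIT; vc=[4,2,8]
#12 0x23→b8/s0 VC-HIT; vc=[4,2,10]
#13 0x11→b4/s0 VC-HIT; vc=[8,2,10]
#14 0x10→b4/s0 L1-HIT; vc=[8,2,10]
#15 0x29→b10/s0 VC-HIT; vc=[8,2,4]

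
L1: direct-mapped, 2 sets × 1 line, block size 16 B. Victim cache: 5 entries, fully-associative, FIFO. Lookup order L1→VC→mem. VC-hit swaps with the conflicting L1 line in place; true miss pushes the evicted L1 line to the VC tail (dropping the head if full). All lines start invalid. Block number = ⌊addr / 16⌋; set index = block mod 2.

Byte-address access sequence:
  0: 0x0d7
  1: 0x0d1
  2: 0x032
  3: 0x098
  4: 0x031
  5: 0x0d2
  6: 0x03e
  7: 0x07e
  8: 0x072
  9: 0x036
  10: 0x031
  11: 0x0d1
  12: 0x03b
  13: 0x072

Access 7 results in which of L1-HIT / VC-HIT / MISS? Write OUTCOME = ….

OUTCOME = MISS

  [0] addr=0xd7 blk=13 s=1: MISS | VC []
  [1] addr=0xd1 blk=13 s=1: L1-HIT | VC []
  [2] addr=0x32 blk=3 s=1: MISS | VC [13]
  [3] addr=0x98 blk=9 s=1: MISS | VC [13, 3]
  [4] addr=0x31 blk=3 s=1: VC-HIT | VC [13, 9]
  [5] addr=0xd2 blk=13 s=1: VC-HIT | VC [3, 9]
  [6] addr=0x3e blk=3 s=1: VC-HIT | VC [13, 9]
  [7] addr=0x7e blk=7 s=1: MISS | VC [13, 9, 3]
  [8] addr=0x72 blk=7 s=1: L1-HIT | VC [13, 9, 3]
  [9] addr=0x36 blk=3 s=1: VC-HIT | VC [13, 9, 7]
  [10] addr=0x31 blk=3 s=1: L1-HIT | VC [13, 9, 7]
  [11] addr=0xd1 blk=13 s=1: VC-HIT | VC [3, 9, 7]
  [12] addr=0x3b blk=3 s=1: VC-HIT | VC [13, 9, 7]
  [13] addr=0x72 blk=7 s=1: VC-HIT | VC [13, 9, 3]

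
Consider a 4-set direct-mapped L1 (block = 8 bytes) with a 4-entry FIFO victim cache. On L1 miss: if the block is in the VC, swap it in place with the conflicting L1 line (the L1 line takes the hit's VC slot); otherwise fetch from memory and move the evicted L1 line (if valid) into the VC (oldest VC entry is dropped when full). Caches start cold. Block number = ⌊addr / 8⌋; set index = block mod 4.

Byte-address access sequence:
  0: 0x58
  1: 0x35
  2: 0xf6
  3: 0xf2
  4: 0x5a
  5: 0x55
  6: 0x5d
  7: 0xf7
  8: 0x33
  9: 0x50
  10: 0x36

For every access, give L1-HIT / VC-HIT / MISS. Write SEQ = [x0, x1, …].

  [0] addr=0x58 blk=11 s=3: MISS | VC []
  [1] addr=0x35 blk=6 s=2: MISS | VC []
  [2] addr=0xf6 blk=30 s=2: MISS | VC [6]
  [3] addr=0xf2 blk=30 s=2: L1-HIT | VC [6]
  [4] addr=0x5a blk=11 s=3: L1-HIT | VC [6]
  [5] addr=0x55 blk=10 s=2: MISS | VC [6, 30]
  [6] addr=0x5d blk=11 s=3: L1-HIT | VC [6, 30]
  [7] addr=0xf7 blk=30 s=2: VC-HIT | VC [6, 10]
  [8] addr=0x33 blk=6 s=2: VC-HIT | VC [30, 10]
  [9] addr=0x50 blk=10 s=2: VC-HIT | VC [30, 6]
  [10] addr=0x36 blk=6 s=2: VC-HIT | VC [30, 10]

SEQ = [MISS, MISS, MISS, L1-HIT, L1-HIT, MISS, L1-HIT, VC-HIT, VC-HIT, VC-HIT, VC-HIT]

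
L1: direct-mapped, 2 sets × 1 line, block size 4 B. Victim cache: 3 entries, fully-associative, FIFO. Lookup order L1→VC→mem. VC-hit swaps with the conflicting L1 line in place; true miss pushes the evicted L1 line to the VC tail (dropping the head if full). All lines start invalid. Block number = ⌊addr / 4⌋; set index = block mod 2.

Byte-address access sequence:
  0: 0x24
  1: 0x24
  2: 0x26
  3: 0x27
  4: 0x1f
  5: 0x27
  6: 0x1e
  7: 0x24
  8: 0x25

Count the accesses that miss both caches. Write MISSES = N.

MISSES = 2

  [0] addr=0x24 blk=9 s=1: MISS | VC []
  [1] addr=0x24 blk=9 s=1: L1-HIT | VC []
  [2] addr=0x26 blk=9 s=1: L1-HIT | VC []
  [3] addr=0x27 blk=9 s=1: L1-HIT | VC []
  [4] addr=0x1f blk=7 s=1: MISS | VC [9]
  [5] addr=0x27 blk=9 s=1: VC-HIT | VC [7]
  [6] addr=0x1e blk=7 s=1: VC-HIT | VC [9]
  [7] addr=0x24 blk=9 s=1: VC-HIT | VC [7]
  [8] addr=0x25 blk=9 s=1: L1-HIT | VC [7]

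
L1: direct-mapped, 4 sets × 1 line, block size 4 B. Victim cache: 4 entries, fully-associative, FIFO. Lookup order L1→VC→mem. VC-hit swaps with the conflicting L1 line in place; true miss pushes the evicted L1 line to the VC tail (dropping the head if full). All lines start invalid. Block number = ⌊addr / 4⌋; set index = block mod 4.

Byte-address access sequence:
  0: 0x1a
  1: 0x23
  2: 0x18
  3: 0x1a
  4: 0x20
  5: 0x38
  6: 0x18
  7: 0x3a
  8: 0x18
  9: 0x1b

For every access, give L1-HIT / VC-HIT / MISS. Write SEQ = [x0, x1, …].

  [0] addr=0x1a blk=6 s=2: MISS | VC []
  [1] addr=0x23 blk=8 s=0: MISS | VC []
  [2] addr=0x18 blk=6 s=2: L1-HIT | VC []
  [3] addr=0x1a blk=6 s=2: L1-HIT | VC []
  [4] addr=0x20 blk=8 s=0: L1-HIT | VC []
  [5] addr=0x38 blk=14 s=2: MISS | VC [6]
  [6] addr=0x18 blk=6 s=2: VC-HIT | VC [14]
  [7] addr=0x3a blk=14 s=2: VC-HIT | VC [6]
  [8] addr=0x18 blk=6 s=2: VC-HIT | VC [14]
  [9] addr=0x1b blk=6 s=2: L1-HIT | VC [14]

SEQ = [MISS, MISS, L1-HIT, L1-HIT, L1-HIT, MISS, VC-HIT, VC-HIT, VC-HIT, L1-HIT]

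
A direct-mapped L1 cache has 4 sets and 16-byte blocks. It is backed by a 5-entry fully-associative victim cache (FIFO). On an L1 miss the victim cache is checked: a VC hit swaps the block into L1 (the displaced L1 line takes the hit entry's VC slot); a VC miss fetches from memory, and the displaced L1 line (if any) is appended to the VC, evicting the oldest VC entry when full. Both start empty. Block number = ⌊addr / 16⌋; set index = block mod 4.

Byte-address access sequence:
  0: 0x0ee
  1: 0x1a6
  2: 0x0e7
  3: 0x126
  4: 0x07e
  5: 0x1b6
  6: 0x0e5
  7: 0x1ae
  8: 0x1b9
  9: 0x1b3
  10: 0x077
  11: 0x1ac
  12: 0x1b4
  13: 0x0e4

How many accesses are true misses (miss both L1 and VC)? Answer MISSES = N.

MISSES = 5

#0 0xee→b14/s2 MISS; vc=[]
#1 0x1a6→b26/s2 MISS; vc=[14]
#2 0xe7→b14/s2 VC-HIT; vc=[26]
#3 0x126→b18/s2 MISS; vc=[26,14]
#4 0x7e→b7/s3 MISS; vc=[26,14]
#5 0x1b6→b27/s3 MISS; vc=[26,14,7]
#6 0xe5→b14/s2 VC-HIT; vc=[26,18,7]
#7 0x1ae→b26/s2 VC-HIT; vc=[14,18,7]
#8 0x1b9→b27/s3 L1-HIT; vc=[14,18,7]
#9 0x1b3→b27/s3 L1-HIT; vc=[14,18,7]
#10 0x77→b7/s3 VC-HIT; vc=[14,18,27]
#11 0x1ac→b26/s2 L1-HIT; vc=[14,18,27]
#12 0x1b4→b27/s3 VC-HIT; vc=[14,18,7]
#13 0xe4→b14/s2 VC-HIT; vc=[26,18,7]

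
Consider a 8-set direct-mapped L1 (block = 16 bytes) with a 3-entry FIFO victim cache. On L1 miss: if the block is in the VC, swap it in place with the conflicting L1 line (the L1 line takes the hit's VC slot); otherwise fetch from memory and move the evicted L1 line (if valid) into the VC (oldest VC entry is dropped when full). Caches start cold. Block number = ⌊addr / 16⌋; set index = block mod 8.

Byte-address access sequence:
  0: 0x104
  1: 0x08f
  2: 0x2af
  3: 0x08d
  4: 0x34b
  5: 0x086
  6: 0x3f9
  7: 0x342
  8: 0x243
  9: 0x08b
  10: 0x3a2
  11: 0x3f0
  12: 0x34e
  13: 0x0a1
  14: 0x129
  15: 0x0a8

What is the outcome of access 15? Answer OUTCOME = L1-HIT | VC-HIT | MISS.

  [0] addr=0x104 blk=16 s=0: MISS | VC []
  [1] addr=0x8f blk=8 s=0: MISS | VC [16]
  [2] addr=0x2af blk=42 s=2: MISS | VC [16]
  [3] addr=0x8d blk=8 s=0: L1-HIT | VC [16]
  [4] addr=0x34b blk=52 s=4: MISS | VC [16]
  [5] addr=0x86 blk=8 s=0: L1-HIT | VC [16]
  [6] addr=0x3f9 blk=63 s=7: MISS | VC [16]
  [7] addr=0x342 blk=52 s=4: L1-HIT | VC [16]
  [8] addr=0x243 blk=36 s=4: MISS | VC [16, 52]
  [9] addr=0x8b blk=8 s=0: L1-HIT | VC [16, 52]
  [10] addr=0x3a2 blk=58 s=2: MISS | VC [16, 52, 42]
  [11] addr=0x3f0 blk=63 s=7: L1-HIT | VC [16, 52, 42]
  [12] addr=0x34e blk=52 s=4: VC-HIT | VC [16, 36, 42]
  [13] addr=0xa1 blk=10 s=2: MISS | VC [36, 42, 58]
  [14] addr=0x129 blk=18 s=2: MISS | VC [42, 58, 10]
  [15] addr=0xa8 blk=10 s=2: VC-HIT | VC [42, 58, 18]

OUTCOME = VC-HIT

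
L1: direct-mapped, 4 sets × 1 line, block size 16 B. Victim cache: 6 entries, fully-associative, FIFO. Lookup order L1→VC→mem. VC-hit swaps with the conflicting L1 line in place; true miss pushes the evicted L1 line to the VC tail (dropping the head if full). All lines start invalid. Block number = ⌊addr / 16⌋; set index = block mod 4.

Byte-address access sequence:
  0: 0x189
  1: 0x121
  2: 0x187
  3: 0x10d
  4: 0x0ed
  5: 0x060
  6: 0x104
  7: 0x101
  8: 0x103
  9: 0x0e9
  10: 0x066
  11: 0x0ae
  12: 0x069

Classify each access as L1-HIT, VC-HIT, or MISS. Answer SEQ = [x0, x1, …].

0: 0x189 (blk 24, set 0) → MISS  vc=[]
1: 0x121 (blk 18, set 2) → MISS  vc=[]
2: 0x187 (blk 24, set 0) → L1-HIT  vc=[]
3: 0x10d (blk 16, set 0) → MISS  vc=[24]
4: 0xed (blk 14, set 2) → MISS  vc=[24, 18]
5: 0x60 (blk 6, set 2) → MISS  vc=[24, 18, 14]
6: 0x104 (blk 16, set 0) → L1-HIT  vc=[24, 18, 14]
7: 0x101 (blk 16, set 0) → L1-HIT  vc=[24, 18, 14]
8: 0x103 (blk 16, set 0) → L1-HIT  vc=[24, 18, 14]
9: 0xe9 (blk 14, set 2) → VC-HIT  vc=[24, 18, 6]
10: 0x66 (blk 6, set 2) → VC-HIT  vc=[24, 18, 14]
11: 0xae (blk 10, set 2) → MISS  vc=[24, 18, 14, 6]
12: 0x69 (blk 6, set 2) → VC-HIT  vc=[24, 18, 14, 10]

SEQ = [MISS, MISS, L1-HIT, MISS, MISS, MISS, L1-HIT, L1-HIT, L1-HIT, VC-HIT, VC-HIT, MISS, VC-HIT]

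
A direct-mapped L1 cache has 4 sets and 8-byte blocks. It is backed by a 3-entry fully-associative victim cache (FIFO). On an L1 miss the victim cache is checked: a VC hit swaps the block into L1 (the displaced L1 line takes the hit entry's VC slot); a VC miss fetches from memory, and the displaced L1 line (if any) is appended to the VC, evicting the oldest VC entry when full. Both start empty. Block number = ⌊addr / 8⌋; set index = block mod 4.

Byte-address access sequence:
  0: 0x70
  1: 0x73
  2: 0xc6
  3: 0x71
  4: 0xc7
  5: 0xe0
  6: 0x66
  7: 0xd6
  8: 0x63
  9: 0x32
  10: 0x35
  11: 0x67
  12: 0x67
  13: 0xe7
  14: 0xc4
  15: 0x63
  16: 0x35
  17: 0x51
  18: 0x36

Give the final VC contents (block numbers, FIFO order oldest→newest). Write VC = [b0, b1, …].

VC = [28, 24, 10]

#0 0x70→b14/s2 MISS; vc=[]
#1 0x73→b14/s2 L1-HIT; vc=[]
#2 0xc6→b24/s0 MISS; vc=[]
#3 0x71→b14/s2 L1-HIT; vc=[]
#4 0xc7→b24/s0 L1-HIT; vc=[]
#5 0xe0→b28/s0 MISS; vc=[24]
#6 0x66→b12/s0 MISS; vc=[24,28]
#7 0xd6→b26/s2 MISS; vc=[24,28,14]
#8 0x63→b12/s0 L1-HIT; vc=[24,28,14]
#9 0x32→b6/s2 MISS; vc=[28,14,26]
#10 0x35→b6/s2 L1-HIT; vc=[28,14,26]
#11 0x67→b12/s0 L1-HIT; vc=[28,14,26]
#12 0x67→b12/s0 L1-HIT; vc=[28,14,26]
#13 0xe7→b28/s0 VC-HIT; vc=[12,14,26]
#14 0xc4→b24/s0 MISS; vc=[14,26,28]
#15 0x63→b12/s0 MISS; vc=[26,28,24]
#16 0x35→b6/s2 L1-HIT; vc=[26,28,24]
#17 0x51→b10/s2 MISS; vc=[28,24,6]
#18 0x36→b6/s2 VC-HIT; vc=[28,24,10]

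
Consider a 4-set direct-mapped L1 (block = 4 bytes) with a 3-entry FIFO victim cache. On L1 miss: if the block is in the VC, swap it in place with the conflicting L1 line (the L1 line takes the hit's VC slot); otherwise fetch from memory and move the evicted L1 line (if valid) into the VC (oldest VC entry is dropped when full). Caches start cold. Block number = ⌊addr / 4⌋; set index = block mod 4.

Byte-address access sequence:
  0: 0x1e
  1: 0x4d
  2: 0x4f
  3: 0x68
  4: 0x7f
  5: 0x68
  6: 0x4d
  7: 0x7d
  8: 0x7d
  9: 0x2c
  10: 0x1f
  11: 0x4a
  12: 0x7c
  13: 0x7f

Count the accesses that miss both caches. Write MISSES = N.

MISSES = 6

0: 0x1e (blk 7, set 3) → MISS  vc=[]
1: 0x4d (blk 19, set 3) → MISS  vc=[7]
2: 0x4f (blk 19, set 3) → L1-HIT  vc=[7]
3: 0x68 (blk 26, set 2) → MISS  vc=[7]
4: 0x7f (blk 31, set 3) → MISS  vc=[7, 19]
5: 0x68 (blk 26, set 2) → L1-HIT  vc=[7, 19]
6: 0x4d (blk 19, set 3) → VC-HIT  vc=[7, 31]
7: 0x7d (blk 31, set 3) → VC-HIT  vc=[7, 19]
8: 0x7d (blk 31, set 3) → L1-HIT  vc=[7, 19]
9: 0x2c (blk 11, set 3) → MISS  vc=[7, 19, 31]
10: 0x1f (blk 7, set 3) → VC-HIT  vc=[11, 19, 31]
11: 0x4a (blk 18, set 2) → MISS  vc=[19, 31, 26]
12: 0x7c (blk 31, set 3) → VC-HIT  vc=[19, 7, 26]
13: 0x7f (blk 31, set 3) → L1-HIT  vc=[19, 7, 26]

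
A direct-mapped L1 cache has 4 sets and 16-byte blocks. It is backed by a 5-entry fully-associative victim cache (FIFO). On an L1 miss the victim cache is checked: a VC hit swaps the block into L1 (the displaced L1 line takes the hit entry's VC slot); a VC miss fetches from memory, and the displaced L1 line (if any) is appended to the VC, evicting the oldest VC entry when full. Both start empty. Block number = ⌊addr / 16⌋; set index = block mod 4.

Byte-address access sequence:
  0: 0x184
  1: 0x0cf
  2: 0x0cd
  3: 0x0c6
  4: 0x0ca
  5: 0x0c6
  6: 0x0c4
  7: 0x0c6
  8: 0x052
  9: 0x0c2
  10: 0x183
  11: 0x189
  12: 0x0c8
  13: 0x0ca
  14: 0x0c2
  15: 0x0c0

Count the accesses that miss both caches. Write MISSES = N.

MISSES = 3

  [0] addr=0x184 blk=24 s=0: MISS | VC []
  [1] addr=0xcf blk=12 s=0: MISS | VC [24]
  [2] addr=0xcd blk=12 s=0: L1-HIT | VC [24]
  [3] addr=0xc6 blk=12 s=0: L1-HIT | VC [24]
  [4] addr=0xca blk=12 s=0: L1-HIT | VC [24]
  [5] addr=0xc6 blk=12 s=0: L1-HIT | VC [24]
  [6] addr=0xc4 blk=12 s=0: L1-HIT | VC [24]
  [7] addr=0xc6 blk=12 s=0: L1-HIT | VC [24]
  [8] addr=0x52 blk=5 s=1: MISS | VC [24]
  [9] addr=0xc2 blk=12 s=0: L1-HIT | VC [24]
  [10] addr=0x183 blk=24 s=0: VC-HIT | VC [12]
  [11] addr=0x189 blk=24 s=0: L1-HIT | VC [12]
  [12] addr=0xc8 blk=12 s=0: VC-HIT | VC [24]
  [13] addr=0xca blk=12 s=0: L1-HIT | VC [24]
  [14] addr=0xc2 blk=12 s=0: L1-HIT | VC [24]
  [15] addr=0xc0 blk=12 s=0: L1-HIT | VC [24]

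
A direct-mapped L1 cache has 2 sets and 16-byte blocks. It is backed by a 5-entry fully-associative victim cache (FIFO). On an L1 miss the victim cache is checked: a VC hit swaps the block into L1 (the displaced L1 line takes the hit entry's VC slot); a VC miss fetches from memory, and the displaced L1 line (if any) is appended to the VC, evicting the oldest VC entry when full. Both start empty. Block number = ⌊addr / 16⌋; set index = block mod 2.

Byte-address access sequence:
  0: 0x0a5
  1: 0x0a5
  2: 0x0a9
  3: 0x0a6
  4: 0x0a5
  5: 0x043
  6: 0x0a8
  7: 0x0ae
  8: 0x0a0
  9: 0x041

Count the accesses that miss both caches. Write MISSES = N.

  [0] addr=0xa5 blk=10 s=0: MISS | VC []
  [1] addr=0xa5 blk=10 s=0: L1-HIT | VC []
  [2] addr=0xa9 blk=10 s=0: L1-HIT | VC []
  [3] addr=0xa6 blk=10 s=0: L1-HIT | VC []
  [4] addr=0xa5 blk=10 s=0: L1-HIT | VC []
  [5] addr=0x43 blk=4 s=0: MISS | VC [10]
  [6] addr=0xa8 blk=10 s=0: VC-HIT | VC [4]
  [7] addr=0xae blk=10 s=0: L1-HIT | VC [4]
  [8] addr=0xa0 blk=10 s=0: L1-HIT | VC [4]
  [9] addr=0x41 blk=4 s=0: VC-HIT | VC [10]

MISSES = 2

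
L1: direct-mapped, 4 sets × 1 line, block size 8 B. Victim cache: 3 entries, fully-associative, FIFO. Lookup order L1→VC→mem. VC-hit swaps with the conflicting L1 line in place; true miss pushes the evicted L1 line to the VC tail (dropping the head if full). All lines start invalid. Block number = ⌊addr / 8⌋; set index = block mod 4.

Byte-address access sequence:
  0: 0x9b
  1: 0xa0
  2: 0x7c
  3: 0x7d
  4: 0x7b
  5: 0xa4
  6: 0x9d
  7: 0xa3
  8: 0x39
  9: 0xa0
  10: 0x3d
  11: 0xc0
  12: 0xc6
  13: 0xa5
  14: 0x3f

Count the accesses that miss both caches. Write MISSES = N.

  [0] addr=0x9b blk=19 s=3: MISS | VC []
  [1] addr=0xa0 blk=20 s=0: MISS | VC []
  [2] addr=0x7c blk=15 s=3: MISS | VC [19]
  [3] addr=0x7d blk=15 s=3: L1-HIT | VC [19]
  [4] addr=0x7b blk=15 s=3: L1-HIT | VC [19]
  [5] addr=0xa4 blk=20 s=0: L1-HIT | VC [19]
  [6] addr=0x9d blk=19 s=3: VC-HIT | VC [15]
  [7] addr=0xa3 blk=20 s=0: L1-HIT | VC [15]
  [8] addr=0x39 blk=7 s=3: MISS | VC [15, 19]
  [9] addr=0xa0 blk=20 s=0: L1-HIT | VC [15, 19]
  [10] addr=0x3d blk=7 s=3: L1-HIT | VC [15, 19]
  [11] addr=0xc0 blk=24 s=0: MISS | VC [15, 19, 20]
  [12] addr=0xc6 blk=24 s=0: L1-HIT | VC [15, 19, 20]
  [13] addr=0xa5 blk=20 s=0: VC-HIT | VC [15, 19, 24]
  [14] addr=0x3f blk=7 s=3: L1-HIT | VC [15, 19, 24]

MISSES = 5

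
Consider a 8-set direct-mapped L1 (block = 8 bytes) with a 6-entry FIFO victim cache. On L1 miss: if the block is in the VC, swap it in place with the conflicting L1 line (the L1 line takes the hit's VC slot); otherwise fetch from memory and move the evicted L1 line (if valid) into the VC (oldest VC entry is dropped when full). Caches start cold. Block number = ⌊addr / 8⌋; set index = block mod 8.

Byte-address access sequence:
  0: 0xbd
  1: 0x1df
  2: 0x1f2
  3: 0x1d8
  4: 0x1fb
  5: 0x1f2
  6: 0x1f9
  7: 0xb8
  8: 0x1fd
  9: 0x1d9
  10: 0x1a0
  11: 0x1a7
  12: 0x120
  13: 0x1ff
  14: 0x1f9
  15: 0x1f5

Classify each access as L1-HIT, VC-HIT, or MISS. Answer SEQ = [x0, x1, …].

SEQ = [MISS, MISS, MISS, L1-HIT, MISS, L1-HIT, L1-HIT, VC-HIT, VC-HIT, L1-HIT, MISS, L1-HIT, MISS, L1-HIT, L1-HIT, L1-HIT]

0: 0xbd (blk 23, set 7) → MISS  vc=[]
1: 0x1df (blk 59, set 3) → MISS  vc=[]
2: 0x1f2 (blk 62, set 6) → MISS  vc=[]
3: 0x1d8 (blk 59, set 3) → L1-HIT  vc=[]
4: 0x1fb (blk 63, set 7) → MISS  vc=[23]
5: 0x1f2 (blk 62, set 6) → L1-HIT  vc=[23]
6: 0x1f9 (blk 63, set 7) → L1-HIT  vc=[23]
7: 0xb8 (blk 23, set 7) → VC-HIT  vc=[63]
8: 0x1fd (blk 63, set 7) → VC-HIT  vc=[23]
9: 0x1d9 (blk 59, set 3) → L1-HIT  vc=[23]
10: 0x1a0 (blk 52, set 4) → MISS  vc=[23]
11: 0x1a7 (blk 52, set 4) → L1-HIT  vc=[23]
12: 0x120 (blk 36, set 4) → MISS  vc=[23, 52]
13: 0x1ff (blk 63, set 7) → L1-HIT  vc=[23, 52]
14: 0x1f9 (blk 63, set 7) → L1-HIT  vc=[23, 52]
15: 0x1f5 (blk 62, set 6) → L1-HIT  vc=[23, 52]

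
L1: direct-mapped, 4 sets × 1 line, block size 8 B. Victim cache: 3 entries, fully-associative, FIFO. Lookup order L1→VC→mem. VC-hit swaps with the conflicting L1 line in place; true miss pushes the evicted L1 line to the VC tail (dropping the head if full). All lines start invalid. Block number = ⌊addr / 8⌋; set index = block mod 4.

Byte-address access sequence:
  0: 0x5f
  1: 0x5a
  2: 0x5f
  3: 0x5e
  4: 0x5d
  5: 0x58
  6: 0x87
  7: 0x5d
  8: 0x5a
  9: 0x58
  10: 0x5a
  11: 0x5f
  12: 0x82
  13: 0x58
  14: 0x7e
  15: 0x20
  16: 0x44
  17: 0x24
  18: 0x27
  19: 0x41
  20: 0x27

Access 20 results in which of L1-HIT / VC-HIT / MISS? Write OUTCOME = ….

OUTCOME = VC-HIT

0: 0x5f (blk 11, set 3) → MISS  vc=[]
1: 0x5a (blk 11, set 3) → L1-HIT  vc=[]
2: 0x5f (blk 11, set 3) → L1-HIT  vc=[]
3: 0x5e (blk 11, set 3) → L1-HIT  vc=[]
4: 0x5d (blk 11, set 3) → L1-HIT  vc=[]
5: 0x58 (blk 11, set 3) → L1-HIT  vc=[]
6: 0x87 (blk 16, set 0) → MISS  vc=[]
7: 0x5d (blk 11, set 3) → L1-HIT  vc=[]
8: 0x5a (blk 11, set 3) → L1-HIT  vc=[]
9: 0x58 (blk 11, set 3) → L1-HIT  vc=[]
10: 0x5a (blk 11, set 3) → L1-HIT  vc=[]
11: 0x5f (blk 11, set 3) → L1-HIT  vc=[]
12: 0x82 (blk 16, set 0) → L1-HIT  vc=[]
13: 0x58 (blk 11, set 3) → L1-HIT  vc=[]
14: 0x7e (blk 15, set 3) → MISS  vc=[11]
15: 0x20 (blk 4, set 0) → MISS  vc=[11, 16]
16: 0x44 (blk 8, set 0) → MISS  vc=[11, 16, 4]
17: 0x24 (blk 4, set 0) → VC-HIT  vc=[11, 16, 8]
18: 0x27 (blk 4, set 0) → L1-HIT  vc=[11, 16, 8]
19: 0x41 (blk 8, set 0) → VC-HIT  vc=[11, 16, 4]
20: 0x27 (blk 4, set 0) → VC-HIT  vc=[11, 16, 8]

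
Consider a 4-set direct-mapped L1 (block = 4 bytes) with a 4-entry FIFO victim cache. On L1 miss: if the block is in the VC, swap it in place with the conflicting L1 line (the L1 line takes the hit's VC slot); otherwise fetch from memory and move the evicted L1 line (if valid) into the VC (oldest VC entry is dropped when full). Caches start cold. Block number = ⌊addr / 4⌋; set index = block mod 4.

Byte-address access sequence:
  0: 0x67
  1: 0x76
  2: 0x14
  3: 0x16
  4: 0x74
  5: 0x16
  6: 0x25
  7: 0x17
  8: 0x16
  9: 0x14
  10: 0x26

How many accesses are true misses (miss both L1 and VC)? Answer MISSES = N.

  [0] addr=0x67 blk=25 s=1: MISS | VC []
  [1] addr=0x76 blk=29 s=1: MISS | VC [25]
  [2] addr=0x14 blk=5 s=1: MISS | VC [25, 29]
  [3] addr=0x16 blk=5 s=1: L1-HIT | VC [25, 29]
  [4] addr=0x74 blk=29 s=1: VC-HIT | VC [25, 5]
  [5] addr=0x16 blk=5 s=1: VC-HIT | VC [25, 29]
  [6] addr=0x25 blk=9 s=1: MISS | VC [25, 29, 5]
  [7] addr=0x17 blk=5 s=1: VC-HIT | VC [25, 29, 9]
  [8] addr=0x16 blk=5 s=1: L1-HIT | VC [25, 29, 9]
  [9] addr=0x14 blk=5 s=1: L1-HIT | VC [25, 29, 9]
  [10] addr=0x26 blk=9 s=1: VC-HIT | VC [25, 29, 5]

MISSES = 4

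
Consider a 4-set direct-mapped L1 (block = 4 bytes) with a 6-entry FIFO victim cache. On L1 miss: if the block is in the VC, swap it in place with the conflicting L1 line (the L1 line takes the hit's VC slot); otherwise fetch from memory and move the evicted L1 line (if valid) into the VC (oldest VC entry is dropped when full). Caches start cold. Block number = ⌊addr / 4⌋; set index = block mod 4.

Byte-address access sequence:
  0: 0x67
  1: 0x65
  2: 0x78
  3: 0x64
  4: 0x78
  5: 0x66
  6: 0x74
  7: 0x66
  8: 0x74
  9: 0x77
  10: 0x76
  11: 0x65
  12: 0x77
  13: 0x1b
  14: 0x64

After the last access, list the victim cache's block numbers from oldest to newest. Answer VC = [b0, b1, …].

VC = [29, 30]

0: 0x67 (blk 25, set 1) → MISS  vc=[]
1: 0x65 (blk 25, set 1) → L1-HIT  vc=[]
2: 0x78 (blk 30, set 2) → MISS  vc=[]
3: 0x64 (blk 25, set 1) → L1-HIT  vc=[]
4: 0x78 (blk 30, set 2) → L1-HIT  vc=[]
5: 0x66 (blk 25, set 1) → L1-HIT  vc=[]
6: 0x74 (blk 29, set 1) → MISS  vc=[25]
7: 0x66 (blk 25, set 1) → VC-HIT  vc=[29]
8: 0x74 (blk 29, set 1) → VC-HIT  vc=[25]
9: 0x77 (blk 29, set 1) → L1-HIT  vc=[25]
10: 0x76 (blk 29, set 1) → L1-HIT  vc=[25]
11: 0x65 (blk 25, set 1) → VC-HIT  vc=[29]
12: 0x77 (blk 29, set 1) → VC-HIT  vc=[25]
13: 0x1b (blk 6, set 2) → MISS  vc=[25, 30]
14: 0x64 (blk 25, set 1) → VC-HIT  vc=[29, 30]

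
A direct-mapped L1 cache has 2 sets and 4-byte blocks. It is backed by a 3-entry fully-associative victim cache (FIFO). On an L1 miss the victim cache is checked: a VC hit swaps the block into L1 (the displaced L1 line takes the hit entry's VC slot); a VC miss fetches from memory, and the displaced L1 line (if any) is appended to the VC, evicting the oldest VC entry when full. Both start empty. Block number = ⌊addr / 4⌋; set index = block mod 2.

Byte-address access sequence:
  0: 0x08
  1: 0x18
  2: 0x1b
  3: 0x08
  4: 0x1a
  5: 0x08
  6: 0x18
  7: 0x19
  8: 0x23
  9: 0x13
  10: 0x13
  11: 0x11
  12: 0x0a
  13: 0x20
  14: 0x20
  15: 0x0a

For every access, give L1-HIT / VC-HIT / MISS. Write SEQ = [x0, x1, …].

0: 0x8 (blk 2, set 0) → MISS  vc=[]
1: 0x18 (blk 6, set 0) → MISS  vc=[2]
2: 0x1b (blk 6, set 0) → L1-HIT  vc=[2]
3: 0x8 (blk 2, set 0) → VC-HIT  vc=[6]
4: 0x1a (blk 6, set 0) → VC-HIT  vc=[2]
5: 0x8 (blk 2, set 0) → VC-HIT  vc=[6]
6: 0x18 (blk 6, set 0) → VC-HIT  vc=[2]
7: 0x19 (blk 6, set 0) → L1-HIT  vc=[2]
8: 0x23 (blk 8, set 0) → MISS  vc=[2, 6]
9: 0x13 (blk 4, set 0) → MISS  vc=[2, 6, 8]
10: 0x13 (blk 4, set 0) → L1-HIT  vc=[2, 6, 8]
11: 0x11 (blk 4, set 0) → L1-HIT  vc=[2, 6, 8]
12: 0xa (blk 2, set 0) → VC-HIT  vc=[4, 6, 8]
13: 0x20 (blk 8, set 0) → VC-HIT  vc=[4, 6, 2]
14: 0x20 (blk 8, set 0) → L1-HIT  vc=[4, 6, 2]
15: 0xa (blk 2, set 0) → VC-HIT  vc=[4, 6, 8]

SEQ = [MISS, MISS, L1-HIT, VC-HIT, VC-HIT, VC-HIT, VC-HIT, L1-HIT, MISS, MISS, L1-HIT, L1-HIT, VC-HIT, VC-HIT, L1-HIT, VC-HIT]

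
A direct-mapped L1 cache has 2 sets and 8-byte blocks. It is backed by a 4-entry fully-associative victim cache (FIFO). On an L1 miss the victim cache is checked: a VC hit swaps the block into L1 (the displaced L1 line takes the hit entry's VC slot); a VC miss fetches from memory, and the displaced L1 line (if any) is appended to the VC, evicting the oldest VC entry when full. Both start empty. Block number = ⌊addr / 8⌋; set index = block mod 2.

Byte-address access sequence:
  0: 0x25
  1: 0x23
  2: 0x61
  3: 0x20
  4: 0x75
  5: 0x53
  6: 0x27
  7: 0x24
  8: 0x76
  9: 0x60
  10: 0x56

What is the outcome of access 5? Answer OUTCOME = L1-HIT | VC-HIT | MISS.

#0 0x25→b4/s0 MISS; vc=[]
#1 0x23→b4/s0 L1-HIT; vc=[]
#2 0x61→b12/s0 MISS; vc=[4]
#3 0x20→b4/s0 VC-HIT; vc=[12]
#4 0x75→b14/s0 MISS; vc=[12,4]
#5 0x53→b10/s0 MISS; vc=[12,4,14]
#6 0x27→b4/s0 VC-HIT; vc=[12,10,14]
#7 0x24→b4/s0 L1-HIT; vc=[12,10,14]
#8 0x76→b14/s0 VC-HIT; vc=[12,10,4]
#9 0x60→b12/s0 VC-HIT; vc=[14,10,4]
#10 0x56→b10/s0 VC-HIT; vc=[14,12,4]

OUTCOME = MISS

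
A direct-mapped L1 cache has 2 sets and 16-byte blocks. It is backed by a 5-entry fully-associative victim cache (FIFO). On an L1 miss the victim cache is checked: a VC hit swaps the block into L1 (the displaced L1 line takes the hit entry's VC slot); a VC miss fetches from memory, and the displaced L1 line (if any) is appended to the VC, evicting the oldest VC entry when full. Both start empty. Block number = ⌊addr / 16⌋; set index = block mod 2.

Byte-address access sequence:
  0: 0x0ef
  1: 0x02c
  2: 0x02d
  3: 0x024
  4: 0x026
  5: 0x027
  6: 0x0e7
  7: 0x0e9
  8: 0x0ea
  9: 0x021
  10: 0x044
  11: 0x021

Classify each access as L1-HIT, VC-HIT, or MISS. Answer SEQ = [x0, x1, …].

0: 0xef (blk 14, set 0) → MISS  vc=[]
1: 0x2c (blk 2, set 0) → MISS  vc=[14]
2: 0x2d (blk 2, set 0) → L1-HIT  vc=[14]
3: 0x24 (blk 2, set 0) → L1-HIT  vc=[14]
4: 0x26 (blk 2, set 0) → L1-HIT  vc=[14]
5: 0x27 (blk 2, set 0) → L1-HIT  vc=[14]
6: 0xe7 (blk 14, set 0) → VC-HIT  vc=[2]
7: 0xe9 (blk 14, set 0) → L1-HIT  vc=[2]
8: 0xea (blk 14, set 0) → L1-HIT  vc=[2]
9: 0x21 (blk 2, set 0) → VC-HIT  vc=[14]
10: 0x44 (blk 4, set 0) → MISS  vc=[14, 2]
11: 0x21 (blk 2, set 0) → VC-HIT  vc=[14, 4]

SEQ = [MISS, MISS, L1-HIT, L1-HIT, L1-HIT, L1-HIT, VC-HIT, L1-HIT, L1-HIT, VC-HIT, MISS, VC-HIT]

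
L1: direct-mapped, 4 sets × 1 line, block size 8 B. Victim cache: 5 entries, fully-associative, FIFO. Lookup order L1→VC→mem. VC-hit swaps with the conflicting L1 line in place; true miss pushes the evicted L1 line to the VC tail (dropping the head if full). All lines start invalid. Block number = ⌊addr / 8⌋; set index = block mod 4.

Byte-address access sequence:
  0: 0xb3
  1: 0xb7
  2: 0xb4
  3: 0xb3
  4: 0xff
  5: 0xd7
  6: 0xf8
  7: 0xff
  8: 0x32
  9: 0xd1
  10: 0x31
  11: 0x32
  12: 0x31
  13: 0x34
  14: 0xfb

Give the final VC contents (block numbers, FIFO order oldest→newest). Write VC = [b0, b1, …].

VC = [22, 26]

#0 0xb3→b22/s2 MISS; vc=[]
#1 0xb7→b22/s2 L1-HIT; vc=[]
#2 0xb4→b22/s2 L1-HIT; vc=[]
#3 0xb3→b22/s2 L1-HIT; vc=[]
#4 0xff→b31/s3 MISS; vc=[]
#5 0xd7→b26/s2 MISS; vc=[22]
#6 0xf8→b31/s3 L1-HIT; vc=[22]
#7 0xff→b31/s3 L1-HIT; vc=[22]
#8 0x32→b6/s2 MISS; vc=[22,26]
#9 0xd1→b26/s2 VC-HIT; vc=[22,6]
#10 0x31→b6/s2 VC-HIT; vc=[22,26]
#11 0x32→b6/s2 L1-HIT; vc=[22,26]
#12 0x31→b6/s2 L1-HIT; vc=[22,26]
#13 0x34→b6/s2 L1-HIT; vc=[22,26]
#14 0xfb→b31/s3 L1-HIT; vc=[22,26]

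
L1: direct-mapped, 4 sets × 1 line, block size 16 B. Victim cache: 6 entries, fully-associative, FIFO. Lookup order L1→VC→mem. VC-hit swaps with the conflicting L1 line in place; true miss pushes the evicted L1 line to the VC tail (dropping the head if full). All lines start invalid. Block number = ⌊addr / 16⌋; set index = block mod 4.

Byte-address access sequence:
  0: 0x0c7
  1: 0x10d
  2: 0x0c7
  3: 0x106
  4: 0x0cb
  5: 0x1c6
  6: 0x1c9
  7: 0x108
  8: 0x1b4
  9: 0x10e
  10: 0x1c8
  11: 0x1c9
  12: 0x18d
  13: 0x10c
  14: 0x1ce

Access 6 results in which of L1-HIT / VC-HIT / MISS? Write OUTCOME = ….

  [0] addr=0xc7 blk=12 s=0: MISS | VC []
  [1] addr=0x10d blk=16 s=0: MISS | VC [12]
  [2] addr=0xc7 blk=12 s=0: VC-HIT | VC [16]
  [3] addr=0x106 blk=16 s=0: VC-HIT | VC [12]
  [4] addr=0xcb blk=12 s=0: VC-HIT | VC [16]
  [5] addr=0x1c6 blk=28 s=0: MISS | VC [16, 12]
  [6] addr=0x1c9 blk=28 s=0: L1-HIT | VC [16, 12]
  [7] addr=0x108 blk=16 s=0: VC-HIT | VC [28, 12]
  [8] addr=0x1b4 blk=27 s=3: MISS | VC [28, 12]
  [9] addr=0x10e blk=16 s=0: L1-HIT | VC [28, 12]
  [10] addr=0x1c8 blk=28 s=0: VC-HIT | VC [16, 12]
  [11] addr=0x1c9 blk=28 s=0: L1-HIT | VC [16, 12]
  [12] addr=0x18d blk=24 s=0: MISS | VC [16, 12, 28]
  [13] addr=0x10c blk=16 s=0: VC-HIT | VC [24, 12, 28]
  [14] addr=0x1ce blk=28 s=0: VC-HIT | VC [24, 12, 16]

OUTCOME = L1-HIT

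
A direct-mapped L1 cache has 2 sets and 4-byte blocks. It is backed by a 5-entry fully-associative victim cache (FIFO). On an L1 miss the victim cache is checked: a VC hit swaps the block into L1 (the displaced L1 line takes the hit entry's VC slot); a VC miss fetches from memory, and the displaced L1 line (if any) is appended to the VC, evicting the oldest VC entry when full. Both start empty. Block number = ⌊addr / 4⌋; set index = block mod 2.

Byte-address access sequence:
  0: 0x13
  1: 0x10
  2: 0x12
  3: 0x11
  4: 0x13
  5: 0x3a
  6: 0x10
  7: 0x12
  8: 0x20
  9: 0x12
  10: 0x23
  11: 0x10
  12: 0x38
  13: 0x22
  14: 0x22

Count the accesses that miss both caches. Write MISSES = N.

MISSES = 3

0: 0x13 (blk 4, set 0) → MISS  vc=[]
1: 0x10 (blk 4, set 0) → L1-HIT  vc=[]
2: 0x12 (blk 4, set 0) → L1-HIT  vc=[]
3: 0x11 (blk 4, set 0) → L1-HIT  vc=[]
4: 0x13 (blk 4, set 0) → L1-HIT  vc=[]
5: 0x3a (blk 14, set 0) → MISS  vc=[4]
6: 0x10 (blk 4, set 0) → VC-HIT  vc=[14]
7: 0x12 (blk 4, set 0) → L1-HIT  vc=[14]
8: 0x20 (blk 8, set 0) → MISS  vc=[14, 4]
9: 0x12 (blk 4, set 0) → VC-HIT  vc=[14, 8]
10: 0x23 (blk 8, set 0) → VC-HIT  vc=[14, 4]
11: 0x10 (blk 4, set 0) → VC-HIT  vc=[14, 8]
12: 0x38 (blk 14, set 0) → VC-HIT  vc=[4, 8]
13: 0x22 (blk 8, set 0) → VC-HIT  vc=[4, 14]
14: 0x22 (blk 8, set 0) → L1-HIT  vc=[4, 14]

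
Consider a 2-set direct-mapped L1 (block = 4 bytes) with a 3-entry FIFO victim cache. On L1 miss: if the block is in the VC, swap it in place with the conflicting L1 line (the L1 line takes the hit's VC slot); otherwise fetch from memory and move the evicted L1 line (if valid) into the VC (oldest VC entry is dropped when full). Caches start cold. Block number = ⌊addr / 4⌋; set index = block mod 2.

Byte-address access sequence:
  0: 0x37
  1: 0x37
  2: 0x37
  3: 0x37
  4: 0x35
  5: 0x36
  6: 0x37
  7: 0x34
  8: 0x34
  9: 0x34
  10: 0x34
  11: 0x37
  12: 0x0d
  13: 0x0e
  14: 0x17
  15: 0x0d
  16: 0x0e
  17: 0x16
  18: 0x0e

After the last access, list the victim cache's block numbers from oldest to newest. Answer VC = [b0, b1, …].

0: 0x37 (blk 13, set 1) → MISS  vc=[]
1: 0x37 (blk 13, set 1) → L1-HIT  vc=[]
2: 0x37 (blk 13, set 1) → L1-HIT  vc=[]
3: 0x37 (blk 13, set 1) → L1-HIT  vc=[]
4: 0x35 (blk 13, set 1) → L1-HIT  vc=[]
5: 0x36 (blk 13, set 1) → L1-HIT  vc=[]
6: 0x37 (blk 13, set 1) → L1-HIT  vc=[]
7: 0x34 (blk 13, set 1) → L1-HIT  vc=[]
8: 0x34 (blk 13, set 1) → L1-HIT  vc=[]
9: 0x34 (blk 13, set 1) → L1-HIT  vc=[]
10: 0x34 (blk 13, set 1) → L1-HIT  vc=[]
11: 0x37 (blk 13, set 1) → L1-HIT  vc=[]
12: 0xd (blk 3, set 1) → MISS  vc=[13]
13: 0xe (blk 3, set 1) → L1-HIT  vc=[13]
14: 0x17 (blk 5, set 1) → MISS  vc=[13, 3]
15: 0xd (blk 3, set 1) → VC-HIT  vc=[13, 5]
16: 0xe (blk 3, set 1) → L1-HIT  vc=[13, 5]
17: 0x16 (blk 5, set 1) → VC-HIT  vc=[13, 3]
18: 0xe (blk 3, set 1) → VC-HIT  vc=[13, 5]

VC = [13, 5]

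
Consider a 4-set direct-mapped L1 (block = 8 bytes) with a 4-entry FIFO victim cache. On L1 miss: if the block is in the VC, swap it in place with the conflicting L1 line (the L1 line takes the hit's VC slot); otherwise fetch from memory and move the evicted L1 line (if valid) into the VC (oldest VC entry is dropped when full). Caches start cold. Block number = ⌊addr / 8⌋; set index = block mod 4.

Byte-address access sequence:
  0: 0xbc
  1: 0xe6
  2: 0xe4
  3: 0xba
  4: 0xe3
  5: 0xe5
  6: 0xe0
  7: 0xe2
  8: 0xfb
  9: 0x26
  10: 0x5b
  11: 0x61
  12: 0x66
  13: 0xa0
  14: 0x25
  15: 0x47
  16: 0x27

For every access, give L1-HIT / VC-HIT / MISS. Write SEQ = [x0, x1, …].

  [0] addr=0xbc blk=23 s=3: MISS | VC []
  [1] addr=0xe6 blk=28 s=0: MISS | VC []
  [2] addr=0xe4 blk=28 s=0: L1-HIT | VC []
  [3] addr=0xba blk=23 s=3: L1-HIT | VC []
  [4] addr=0xe3 blk=28 s=0: L1-HIT | VC []
  [5] addr=0xe5 blk=28 s=0: L1-HIT | VC []
  [6] addr=0xe0 blk=28 s=0: L1-HIT | VC []
  [7] addr=0xe2 blk=28 s=0: L1-HIT | VC []
  [8] addr=0xfb blk=31 s=3: MISS | VC [23]
  [9] addr=0x26 blk=4 s=0: MISS | VC [23, 28]
  [10] addr=0x5b blk=11 s=3: MISS | VC [23, 28, 31]
  [11] addr=0x61 blk=12 s=0: MISS | VC [23, 28, 31, 4]
  [12] addr=0x66 blk=12 s=0: L1-HIT | VC [23, 28, 31, 4]
  [13] addr=0xa0 blk=20 s=0: MISS | VC [28, 31, 4, 12]
  [14] addr=0x25 blk=4 s=0: VC-HIT | VC [28, 31, 20, 12]
  [15] addr=0x47 blk=8 s=0: MISS | VC [31, 20, 12, 4]
  [16] addr=0x27 blk=4 s=0: VC-HIT | VC [31, 20, 12, 8]

SEQ = [MISS, MISS, L1-HIT, L1-HIT, L1-HIT, L1-HIT, L1-HIT, L1-HIT, MISS, MISS, MISS, MISS, L1-HIT, MISS, VC-HIT, MISS, VC-HIT]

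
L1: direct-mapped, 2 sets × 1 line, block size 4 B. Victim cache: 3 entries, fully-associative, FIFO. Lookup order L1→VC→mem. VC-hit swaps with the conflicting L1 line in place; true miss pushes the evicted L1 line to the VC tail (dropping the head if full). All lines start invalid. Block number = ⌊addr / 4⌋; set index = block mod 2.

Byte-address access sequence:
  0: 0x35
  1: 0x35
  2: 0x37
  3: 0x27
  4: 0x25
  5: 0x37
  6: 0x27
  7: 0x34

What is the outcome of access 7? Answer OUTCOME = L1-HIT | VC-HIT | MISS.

#0 0x35→b13/s1 MISS; vc=[]
#1 0x35→b13/s1 L1-HIT; vc=[]
#2 0x37→b13/s1 L1-HIT; vc=[]
#3 0x27→b9/s1 MISS; vc=[13]
#4 0x25→b9/s1 L1-HIT; vc=[13]
#5 0x37→b13/s1 VC-HIT; vc=[9]
#6 0x27→b9/s1 VC-HIT; vc=[13]
#7 0x34→b13/s1 VC-HIT; vc=[9]

OUTCOME = VC-HIT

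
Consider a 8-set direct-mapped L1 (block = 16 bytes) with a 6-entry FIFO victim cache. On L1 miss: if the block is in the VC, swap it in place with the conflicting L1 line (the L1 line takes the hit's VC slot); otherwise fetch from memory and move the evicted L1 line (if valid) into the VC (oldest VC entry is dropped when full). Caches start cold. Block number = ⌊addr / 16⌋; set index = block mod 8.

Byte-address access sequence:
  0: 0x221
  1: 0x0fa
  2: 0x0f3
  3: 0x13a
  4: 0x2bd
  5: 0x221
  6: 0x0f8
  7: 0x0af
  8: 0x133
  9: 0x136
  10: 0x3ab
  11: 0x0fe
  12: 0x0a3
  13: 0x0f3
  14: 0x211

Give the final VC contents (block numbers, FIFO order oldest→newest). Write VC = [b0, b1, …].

#0 0x221→b34/s2 MISS; vc=[]
#1 0xfa→b15/s7 MISS; vc=[]
#2 0xf3→b15/s7 L1-HIT; vc=[]
#3 0x13a→b19/s3 MISS; vc=[]
#4 0x2bd→b43/s3 MISS; vc=[19]
#5 0x221→b34/s2 L1-HIT; vc=[19]
#6 0xf8→b15/s7 L1-HIT; vc=[19]
#7 0xaf→b10/s2 MISS; vc=[19,34]
#8 0x133→b19/s3 VC-HIT; vc=[43,34]
#9 0x136→b19/s3 L1-HIT; vc=[43,34]
#10 0x3ab→b58/s2 MISS; vc=[43,34,10]
#11 0xfe→b15/s7 L1-HIT; vc=[43,34,10]
#12 0xa3→b10/s2 VC-HIT; vc=[43,34,58]
#13 0xf3→b15/s7 L1-HIT; vc=[43,34,58]
#14 0x211→b33/s1 MISS; vc=[43,34,58]

VC = [43, 34, 58]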